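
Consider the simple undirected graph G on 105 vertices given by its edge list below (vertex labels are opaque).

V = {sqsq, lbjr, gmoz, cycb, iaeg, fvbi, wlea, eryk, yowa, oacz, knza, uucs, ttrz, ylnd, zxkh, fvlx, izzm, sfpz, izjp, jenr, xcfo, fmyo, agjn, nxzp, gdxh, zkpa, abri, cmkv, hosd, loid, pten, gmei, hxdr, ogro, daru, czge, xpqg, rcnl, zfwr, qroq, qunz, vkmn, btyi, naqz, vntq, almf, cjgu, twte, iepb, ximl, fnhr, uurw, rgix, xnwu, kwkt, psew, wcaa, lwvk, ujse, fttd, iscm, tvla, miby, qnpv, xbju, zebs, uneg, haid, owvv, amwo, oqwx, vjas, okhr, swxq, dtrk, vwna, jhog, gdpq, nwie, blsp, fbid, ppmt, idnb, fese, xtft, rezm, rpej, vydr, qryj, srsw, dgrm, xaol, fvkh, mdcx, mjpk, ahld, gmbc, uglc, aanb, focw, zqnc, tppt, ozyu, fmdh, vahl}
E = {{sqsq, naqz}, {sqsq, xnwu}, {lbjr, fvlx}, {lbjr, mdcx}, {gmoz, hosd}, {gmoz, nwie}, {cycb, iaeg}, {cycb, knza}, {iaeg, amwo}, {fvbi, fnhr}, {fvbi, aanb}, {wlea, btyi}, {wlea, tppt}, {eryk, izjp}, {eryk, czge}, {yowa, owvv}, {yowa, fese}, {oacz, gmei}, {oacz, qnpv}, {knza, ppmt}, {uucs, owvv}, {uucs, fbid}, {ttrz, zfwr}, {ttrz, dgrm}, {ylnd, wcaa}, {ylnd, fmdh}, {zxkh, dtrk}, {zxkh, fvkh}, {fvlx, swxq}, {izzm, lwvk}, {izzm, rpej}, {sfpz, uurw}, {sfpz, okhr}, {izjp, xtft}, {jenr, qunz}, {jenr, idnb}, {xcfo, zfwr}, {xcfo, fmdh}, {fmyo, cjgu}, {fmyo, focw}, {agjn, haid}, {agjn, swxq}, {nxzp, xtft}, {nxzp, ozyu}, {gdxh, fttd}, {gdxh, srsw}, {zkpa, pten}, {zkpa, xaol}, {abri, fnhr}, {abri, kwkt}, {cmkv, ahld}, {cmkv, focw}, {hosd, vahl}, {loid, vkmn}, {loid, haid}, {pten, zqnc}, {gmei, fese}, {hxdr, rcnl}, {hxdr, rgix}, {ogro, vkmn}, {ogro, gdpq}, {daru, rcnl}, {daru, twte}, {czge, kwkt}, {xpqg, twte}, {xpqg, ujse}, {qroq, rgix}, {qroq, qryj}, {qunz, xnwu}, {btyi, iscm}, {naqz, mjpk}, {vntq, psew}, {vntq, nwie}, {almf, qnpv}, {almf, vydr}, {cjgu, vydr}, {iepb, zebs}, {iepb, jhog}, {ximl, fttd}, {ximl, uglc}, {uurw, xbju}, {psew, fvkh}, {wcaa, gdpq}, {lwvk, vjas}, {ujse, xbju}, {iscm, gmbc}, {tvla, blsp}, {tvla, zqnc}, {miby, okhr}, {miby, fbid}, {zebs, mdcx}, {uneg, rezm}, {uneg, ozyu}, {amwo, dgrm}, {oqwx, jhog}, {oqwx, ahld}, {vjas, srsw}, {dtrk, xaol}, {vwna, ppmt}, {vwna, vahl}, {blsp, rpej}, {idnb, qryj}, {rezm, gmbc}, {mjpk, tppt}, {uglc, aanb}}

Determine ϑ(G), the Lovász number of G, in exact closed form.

105*cos(pi/105)/(cos(pi/105) + 1)

Vertex ylnd has 2 neighbors: wcaa, fmdh.
N(ogro) = {vkmn, gdpq}, |N(ogro)| = 2.
Vertex xbju has 2 neighbors: uurw, ujse.
Vertex fttd has 2 neighbors: gdxh, ximl.
Regular of degree 2 on 105 vertices: a single 105-cycle (edge-transitive).
A has 53 distinct eigenvalues ≈ [2.0, 1.996, 1.986, 1.968, 1.943, 1.911, 1.872, 1.827, 1.775, 1.717, 1.652, 1.582, 1.506, 1.425, 1.338, 1.247, 1.151, 1.051, 0.948, 0.841, 0.731, 0.618, 0.503, 0.387, 0.268, 0.149, 0.03, -0.09, -0.209, -0.328, -0.445, -0.561, -0.675, -0.786, -0.895, -1.0, -1.102, -1.2, -1.293, -1.382, -1.466, -1.545, -1.618, -1.685, -1.747, -1.802, -1.851, -1.893, -1.928, -1.956, -1.978, -1.992, -1.999].
λ_max=2, λ_min=-2*cos(pi/105); ϑ = −105·λ_min/(λ_max−λ_min) = 105*cos(pi/105)/(cos(pi/105) + 1).
= 52.488248718… (decimal).
Lovász sandwich 52 ≤ 105*cos(pi/105)/(cos(pi/105) + 1) ≤ 53: both strict.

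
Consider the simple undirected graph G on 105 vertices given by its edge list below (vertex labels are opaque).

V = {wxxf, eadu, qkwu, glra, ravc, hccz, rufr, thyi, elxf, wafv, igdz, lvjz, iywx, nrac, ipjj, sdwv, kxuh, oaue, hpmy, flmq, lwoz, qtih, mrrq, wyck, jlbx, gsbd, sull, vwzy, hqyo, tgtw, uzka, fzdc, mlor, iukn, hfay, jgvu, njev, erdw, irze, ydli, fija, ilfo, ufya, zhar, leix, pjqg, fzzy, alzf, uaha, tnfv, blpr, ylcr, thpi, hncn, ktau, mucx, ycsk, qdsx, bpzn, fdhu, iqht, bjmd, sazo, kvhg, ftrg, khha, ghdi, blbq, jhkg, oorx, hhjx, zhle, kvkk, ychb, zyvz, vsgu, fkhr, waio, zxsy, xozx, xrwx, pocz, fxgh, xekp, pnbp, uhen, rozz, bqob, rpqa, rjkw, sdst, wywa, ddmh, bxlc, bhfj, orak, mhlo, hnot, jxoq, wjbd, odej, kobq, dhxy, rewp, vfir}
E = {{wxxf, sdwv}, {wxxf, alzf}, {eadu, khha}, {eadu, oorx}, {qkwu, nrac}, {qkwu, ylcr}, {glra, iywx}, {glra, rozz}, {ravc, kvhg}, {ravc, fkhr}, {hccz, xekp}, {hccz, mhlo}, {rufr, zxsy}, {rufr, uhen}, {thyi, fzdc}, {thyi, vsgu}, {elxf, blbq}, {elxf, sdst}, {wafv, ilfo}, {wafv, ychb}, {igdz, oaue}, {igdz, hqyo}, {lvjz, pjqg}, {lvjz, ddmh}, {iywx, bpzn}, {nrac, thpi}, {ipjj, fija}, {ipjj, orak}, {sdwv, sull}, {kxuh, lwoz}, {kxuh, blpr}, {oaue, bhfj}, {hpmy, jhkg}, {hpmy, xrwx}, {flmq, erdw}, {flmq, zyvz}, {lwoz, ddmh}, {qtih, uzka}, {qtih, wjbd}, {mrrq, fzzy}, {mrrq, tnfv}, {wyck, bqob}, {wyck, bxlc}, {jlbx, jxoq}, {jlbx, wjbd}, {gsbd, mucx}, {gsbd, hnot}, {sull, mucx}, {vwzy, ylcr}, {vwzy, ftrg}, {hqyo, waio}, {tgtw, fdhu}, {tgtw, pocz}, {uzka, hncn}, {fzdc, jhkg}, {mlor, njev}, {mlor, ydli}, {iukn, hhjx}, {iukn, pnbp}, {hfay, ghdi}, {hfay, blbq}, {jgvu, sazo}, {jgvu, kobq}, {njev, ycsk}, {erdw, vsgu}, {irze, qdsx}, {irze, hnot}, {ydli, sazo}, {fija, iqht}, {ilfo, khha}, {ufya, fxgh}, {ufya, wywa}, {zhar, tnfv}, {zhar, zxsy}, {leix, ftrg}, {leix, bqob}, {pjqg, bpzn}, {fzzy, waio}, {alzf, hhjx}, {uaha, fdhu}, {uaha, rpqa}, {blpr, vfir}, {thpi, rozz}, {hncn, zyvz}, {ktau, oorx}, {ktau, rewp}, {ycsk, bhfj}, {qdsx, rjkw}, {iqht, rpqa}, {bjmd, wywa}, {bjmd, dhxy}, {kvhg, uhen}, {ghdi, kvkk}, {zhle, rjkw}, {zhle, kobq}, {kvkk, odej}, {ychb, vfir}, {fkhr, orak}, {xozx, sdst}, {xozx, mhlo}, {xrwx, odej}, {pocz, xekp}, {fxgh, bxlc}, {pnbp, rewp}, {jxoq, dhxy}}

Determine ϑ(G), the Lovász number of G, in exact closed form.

105*cos(pi/105)/(cos(pi/105) + 1)

Vertex pnbp has 2 neighbors: iukn, rewp.
Vertex hhjx has 2 neighbors: iukn, alzf.
N(elxf) = {blbq, sdst}, |N(elxf)| = 2.
deg(kvkk) = 2; N(kvkk) = {ghdi, odej}.
deg(v) = 2 for all v (|V|=105); this is C_{105}, the 105-cycle.
The 53 distinct eigenvalues: [2.0, 1.99642, 1.98569, 1.96786, 1.94298, 1.91115, 1.87247, 1.82709, 1.77517, 1.7169, 1.65248, 1.58214, 1.50614, 1.42475, 1.33826, 1.24698, 1.15123, 1.05137, 0.94774, 0.84071, 0.73068, 0.61803, 0.50317, 0.38651, 0.26847, 0.14946, 0.02992, -0.08973, -0.20906, -0.32764, -0.44504, -0.56085, -0.67466, -0.78605, -0.89463, -1.0, -1.10179, -1.19964, -1.2932, -1.38213, -1.4661, -1.54483, -1.61803, -1.68544, -1.74682, -1.80194, -1.85061, -1.89265, -1.92793, -1.9563, -1.97766, -1.99195, -1.9991].
Lovász: ϑ = −105(-2*cos(pi/105))/(2+-(-1)*2*cos(pi/105)) = 105*cos(pi/105)/(cos(pi/105) + 1).
Numerically 52.4882.
α=52, χ(Ḡ)=53; ϑ=105*cos(pi/105)/(cos(pi/105) + 1) lies between (both strict).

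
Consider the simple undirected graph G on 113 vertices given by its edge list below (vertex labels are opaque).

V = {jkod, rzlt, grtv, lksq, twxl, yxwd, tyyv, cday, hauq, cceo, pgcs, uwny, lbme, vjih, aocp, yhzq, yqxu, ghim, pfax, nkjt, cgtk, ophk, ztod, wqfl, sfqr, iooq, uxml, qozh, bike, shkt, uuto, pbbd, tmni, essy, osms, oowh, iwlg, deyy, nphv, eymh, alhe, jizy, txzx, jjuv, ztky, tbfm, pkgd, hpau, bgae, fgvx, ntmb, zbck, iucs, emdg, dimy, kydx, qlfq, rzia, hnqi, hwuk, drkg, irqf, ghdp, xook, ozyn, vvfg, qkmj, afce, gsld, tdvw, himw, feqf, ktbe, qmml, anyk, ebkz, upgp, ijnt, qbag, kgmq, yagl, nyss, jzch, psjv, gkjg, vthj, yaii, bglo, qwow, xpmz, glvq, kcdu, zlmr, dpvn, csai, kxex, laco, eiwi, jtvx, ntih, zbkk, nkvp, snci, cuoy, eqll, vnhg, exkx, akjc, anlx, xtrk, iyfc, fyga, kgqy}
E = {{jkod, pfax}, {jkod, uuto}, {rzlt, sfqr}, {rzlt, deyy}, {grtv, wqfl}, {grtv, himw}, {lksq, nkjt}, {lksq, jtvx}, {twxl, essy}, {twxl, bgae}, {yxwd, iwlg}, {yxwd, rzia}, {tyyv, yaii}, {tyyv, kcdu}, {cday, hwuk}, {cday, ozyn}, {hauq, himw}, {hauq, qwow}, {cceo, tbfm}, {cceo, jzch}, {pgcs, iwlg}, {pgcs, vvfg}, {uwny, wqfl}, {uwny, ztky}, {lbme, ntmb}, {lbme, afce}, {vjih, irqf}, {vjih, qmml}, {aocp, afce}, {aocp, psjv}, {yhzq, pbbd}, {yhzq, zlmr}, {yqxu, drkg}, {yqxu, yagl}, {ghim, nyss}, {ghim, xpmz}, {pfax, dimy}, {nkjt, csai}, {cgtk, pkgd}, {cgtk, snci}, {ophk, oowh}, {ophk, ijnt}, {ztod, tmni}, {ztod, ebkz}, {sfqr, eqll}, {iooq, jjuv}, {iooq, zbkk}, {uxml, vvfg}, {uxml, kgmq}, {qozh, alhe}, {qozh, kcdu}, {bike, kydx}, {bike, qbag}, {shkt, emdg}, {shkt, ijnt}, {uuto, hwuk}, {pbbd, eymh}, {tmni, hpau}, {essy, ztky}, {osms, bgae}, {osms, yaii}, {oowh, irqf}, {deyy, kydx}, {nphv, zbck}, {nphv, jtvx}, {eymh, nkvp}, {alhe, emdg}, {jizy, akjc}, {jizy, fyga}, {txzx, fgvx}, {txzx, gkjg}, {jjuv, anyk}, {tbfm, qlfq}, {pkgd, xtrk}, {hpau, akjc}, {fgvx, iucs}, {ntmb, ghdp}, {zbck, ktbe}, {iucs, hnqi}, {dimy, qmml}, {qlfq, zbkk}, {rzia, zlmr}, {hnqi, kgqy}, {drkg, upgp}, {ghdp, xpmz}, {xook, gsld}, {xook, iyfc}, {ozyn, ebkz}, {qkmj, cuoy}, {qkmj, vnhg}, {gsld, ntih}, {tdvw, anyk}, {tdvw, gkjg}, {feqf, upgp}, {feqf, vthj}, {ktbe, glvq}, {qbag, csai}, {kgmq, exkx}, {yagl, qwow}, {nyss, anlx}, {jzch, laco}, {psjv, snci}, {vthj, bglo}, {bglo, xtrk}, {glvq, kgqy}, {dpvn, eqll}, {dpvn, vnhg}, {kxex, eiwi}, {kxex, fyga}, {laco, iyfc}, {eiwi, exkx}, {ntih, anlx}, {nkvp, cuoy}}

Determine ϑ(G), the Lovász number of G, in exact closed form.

113*cos(pi/113)/(cos(pi/113) + 1)

Vertex anlx has 2 neighbors: nyss, ntih.
Vertex fgvx has 2 neighbors: txzx, iucs.
N(kxex) = {eiwi, fyga}, |N(kxex)| = 2.
N(yhzq) = {pbbd, zlmr}, |N(yhzq)| = 2.
Regular of degree 2 on 113 vertices: a single 113-cycle (edge-transitive).
A has 57 distinct eigenvalues ≈ [2.0, 1.996909, 1.987646, 1.972239, 1.950736, 1.923203, 1.889726, 1.850408, 1.80537, 1.754752, 1.69871, 1.637418, 1.571064, 1.499854, 1.424009, 1.343762, 1.259361, 1.171068, 1.079155, 0.983906, 0.885616, 0.784589, 0.681137, 0.575579, 0.468242, 0.359458, 0.249563, 0.138897, 0.027801, -0.083381, -0.194305, -0.304628, -0.41401, -0.522112, -0.628601, -0.733146, -0.835425, -0.935122, -1.031929, -1.125546, -1.215684, -1.302064, -1.38442, -1.462497, -1.536053, -1.604861, -1.668709, -1.727399, -1.780749, -1.828596, -1.87079, -1.907202, -1.937718, -1.962246, -1.980708, -1.993048, -1.999227].
Lovász (edge-transitive): ϑ = −113·(-2*cos(pi/113))/((2)−(-2*cos(pi/113))) = 113*cos(pi/113)/(cos(pi/113) + 1).
ϑ(G) ≈ 56.489080889.
Sandwich: α(G)=56 ≤ ϑ(G)=113*cos(pi/113)/(cos(pi/113) + 1) ≤ χ(Ḡ)=57 (both strict).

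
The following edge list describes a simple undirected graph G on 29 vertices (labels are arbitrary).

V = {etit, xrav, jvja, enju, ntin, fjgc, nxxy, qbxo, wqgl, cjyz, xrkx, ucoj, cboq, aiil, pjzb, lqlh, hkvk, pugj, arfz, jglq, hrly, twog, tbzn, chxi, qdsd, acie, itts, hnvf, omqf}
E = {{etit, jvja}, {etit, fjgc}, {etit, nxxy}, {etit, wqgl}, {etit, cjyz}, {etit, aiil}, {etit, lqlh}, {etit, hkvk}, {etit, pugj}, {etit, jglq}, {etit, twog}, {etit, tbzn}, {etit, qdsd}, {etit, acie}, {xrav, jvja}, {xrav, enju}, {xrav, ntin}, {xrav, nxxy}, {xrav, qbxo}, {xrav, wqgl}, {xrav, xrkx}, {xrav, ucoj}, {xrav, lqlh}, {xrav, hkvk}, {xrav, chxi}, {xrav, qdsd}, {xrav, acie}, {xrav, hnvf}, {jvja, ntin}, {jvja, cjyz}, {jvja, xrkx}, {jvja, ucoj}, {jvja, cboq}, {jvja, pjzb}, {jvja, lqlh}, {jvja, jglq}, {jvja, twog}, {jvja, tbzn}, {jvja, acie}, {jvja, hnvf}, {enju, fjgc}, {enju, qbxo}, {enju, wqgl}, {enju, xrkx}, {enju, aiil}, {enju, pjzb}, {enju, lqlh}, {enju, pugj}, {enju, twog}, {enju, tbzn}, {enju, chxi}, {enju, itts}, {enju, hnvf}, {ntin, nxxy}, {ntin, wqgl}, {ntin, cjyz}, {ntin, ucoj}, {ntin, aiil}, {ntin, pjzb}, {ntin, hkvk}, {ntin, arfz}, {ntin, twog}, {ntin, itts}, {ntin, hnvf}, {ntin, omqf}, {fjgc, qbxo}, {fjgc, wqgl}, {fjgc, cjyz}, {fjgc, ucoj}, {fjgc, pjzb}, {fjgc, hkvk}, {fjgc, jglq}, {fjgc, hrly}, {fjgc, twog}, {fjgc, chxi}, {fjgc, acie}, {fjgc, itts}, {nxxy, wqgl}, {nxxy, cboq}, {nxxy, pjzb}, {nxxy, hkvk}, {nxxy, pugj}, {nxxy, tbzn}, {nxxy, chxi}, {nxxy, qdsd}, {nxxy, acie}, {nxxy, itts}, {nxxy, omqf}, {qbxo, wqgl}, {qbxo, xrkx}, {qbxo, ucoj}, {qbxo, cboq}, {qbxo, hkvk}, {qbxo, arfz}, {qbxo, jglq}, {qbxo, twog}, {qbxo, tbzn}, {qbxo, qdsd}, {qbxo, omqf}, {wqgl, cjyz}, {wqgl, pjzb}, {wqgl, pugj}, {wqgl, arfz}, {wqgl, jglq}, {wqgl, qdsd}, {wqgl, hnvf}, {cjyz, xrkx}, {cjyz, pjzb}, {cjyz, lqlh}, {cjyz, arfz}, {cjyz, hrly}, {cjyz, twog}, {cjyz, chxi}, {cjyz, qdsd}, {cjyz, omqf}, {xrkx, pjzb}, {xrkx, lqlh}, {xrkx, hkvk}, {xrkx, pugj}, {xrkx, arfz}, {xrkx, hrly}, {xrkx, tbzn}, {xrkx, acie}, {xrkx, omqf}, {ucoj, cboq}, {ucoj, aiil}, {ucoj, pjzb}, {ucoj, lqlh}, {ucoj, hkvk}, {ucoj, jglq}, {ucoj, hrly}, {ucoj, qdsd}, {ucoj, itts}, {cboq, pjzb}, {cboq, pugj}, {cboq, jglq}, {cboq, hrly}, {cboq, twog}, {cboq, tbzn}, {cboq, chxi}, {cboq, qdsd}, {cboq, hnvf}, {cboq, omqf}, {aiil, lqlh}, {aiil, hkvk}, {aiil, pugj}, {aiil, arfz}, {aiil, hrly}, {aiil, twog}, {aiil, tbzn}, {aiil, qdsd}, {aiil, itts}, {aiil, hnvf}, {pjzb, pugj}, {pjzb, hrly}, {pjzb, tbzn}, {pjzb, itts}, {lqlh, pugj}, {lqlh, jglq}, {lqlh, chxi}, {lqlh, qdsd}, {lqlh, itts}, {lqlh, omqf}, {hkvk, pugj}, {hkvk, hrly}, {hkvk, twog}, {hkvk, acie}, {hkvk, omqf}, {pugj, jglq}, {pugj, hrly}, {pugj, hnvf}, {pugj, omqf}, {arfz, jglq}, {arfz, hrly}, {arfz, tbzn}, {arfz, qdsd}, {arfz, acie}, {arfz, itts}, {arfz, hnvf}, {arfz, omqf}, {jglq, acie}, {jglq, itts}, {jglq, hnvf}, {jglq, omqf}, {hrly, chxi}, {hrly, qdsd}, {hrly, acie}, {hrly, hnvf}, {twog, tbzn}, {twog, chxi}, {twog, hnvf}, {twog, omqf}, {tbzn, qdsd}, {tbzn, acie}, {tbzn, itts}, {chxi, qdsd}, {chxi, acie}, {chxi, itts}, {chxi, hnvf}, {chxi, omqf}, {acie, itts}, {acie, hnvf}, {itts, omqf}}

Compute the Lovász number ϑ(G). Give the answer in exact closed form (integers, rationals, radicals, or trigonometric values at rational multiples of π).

sqrt(29)

Vertex qbxo has 14 neighbors: xrav, enju, fjgc, wqgl, xrkx, ucoj, cboq, hkvk, arfz, jglq, twog, tbzn, qdsd, omqf.
deg(itts) = 14; N(itts) = {enju, ntin, fjgc, nxxy, ucoj, aiil, pjzb, lqlh, arfz, jglq, tbzn, chxi, acie, omqf}.
deg(omqf) = 14; N(omqf) = {ntin, nxxy, qbxo, cjyz, xrkx, cboq, lqlh, hkvk, pugj, arfz, jglq, twog, chxi, itts}.
Vertex hnvf has 14 neighbors: xrav, jvja, enju, ntin, wqgl, cboq, aiil, pugj, arfz, jglq, hrly, twog, chxi, acie.
29-vertex 14-regular graph: strongly regular (29,14,6,7).
spec(A) ≈ [14.0, 2.193, -3.193] (distinct, 3 d.p.).
Lovász (edge-transitive): ϑ = −29·(-sqrt(29)/2 - 1/2)/((14)−(-sqrt(29)/2 - 1/2)) = sqrt(29).
= 5.38516481… (decimal).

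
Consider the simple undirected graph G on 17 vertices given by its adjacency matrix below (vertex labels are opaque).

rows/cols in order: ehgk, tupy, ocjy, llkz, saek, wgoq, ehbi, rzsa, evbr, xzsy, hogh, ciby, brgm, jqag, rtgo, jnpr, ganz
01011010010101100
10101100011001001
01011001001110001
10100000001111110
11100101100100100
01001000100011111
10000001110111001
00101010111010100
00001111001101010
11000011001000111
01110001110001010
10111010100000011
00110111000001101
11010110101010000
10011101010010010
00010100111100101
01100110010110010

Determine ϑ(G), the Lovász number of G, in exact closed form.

sqrt(17)

Vertex jnpr has 8 neighbors: llkz, wgoq, evbr, xzsy, hogh, ciby, rtgo, ganz.
N(ganz) = {tupy, ocjy, wgoq, ehbi, xzsy, ciby, brgm, jnpr}, |N(ganz)| = 8.
deg(rzsa) = 8; N(rzsa) = {ocjy, saek, ehbi, evbr, xzsy, hogh, brgm, rtgo}.
N(xzsy) = {ehgk, tupy, ehbi, rzsa, hogh, rtgo, jnpr, ganz}, |N(xzsy)| = 8.
G on 17 vertices is 8-regular; SR(17,8,3,4) — a Paley graph.
A has 3 distinct eigenvalues ≈ [8.0, 1.56155, -2.56155].
ϑ = −N·λ_min/(λ_max−λ_min) = −17·(-sqrt(17)/2 - 1/2)/(8−(-sqrt(17)/2 - 1/2)) = sqrt(17).
= 4.1231… (decimal).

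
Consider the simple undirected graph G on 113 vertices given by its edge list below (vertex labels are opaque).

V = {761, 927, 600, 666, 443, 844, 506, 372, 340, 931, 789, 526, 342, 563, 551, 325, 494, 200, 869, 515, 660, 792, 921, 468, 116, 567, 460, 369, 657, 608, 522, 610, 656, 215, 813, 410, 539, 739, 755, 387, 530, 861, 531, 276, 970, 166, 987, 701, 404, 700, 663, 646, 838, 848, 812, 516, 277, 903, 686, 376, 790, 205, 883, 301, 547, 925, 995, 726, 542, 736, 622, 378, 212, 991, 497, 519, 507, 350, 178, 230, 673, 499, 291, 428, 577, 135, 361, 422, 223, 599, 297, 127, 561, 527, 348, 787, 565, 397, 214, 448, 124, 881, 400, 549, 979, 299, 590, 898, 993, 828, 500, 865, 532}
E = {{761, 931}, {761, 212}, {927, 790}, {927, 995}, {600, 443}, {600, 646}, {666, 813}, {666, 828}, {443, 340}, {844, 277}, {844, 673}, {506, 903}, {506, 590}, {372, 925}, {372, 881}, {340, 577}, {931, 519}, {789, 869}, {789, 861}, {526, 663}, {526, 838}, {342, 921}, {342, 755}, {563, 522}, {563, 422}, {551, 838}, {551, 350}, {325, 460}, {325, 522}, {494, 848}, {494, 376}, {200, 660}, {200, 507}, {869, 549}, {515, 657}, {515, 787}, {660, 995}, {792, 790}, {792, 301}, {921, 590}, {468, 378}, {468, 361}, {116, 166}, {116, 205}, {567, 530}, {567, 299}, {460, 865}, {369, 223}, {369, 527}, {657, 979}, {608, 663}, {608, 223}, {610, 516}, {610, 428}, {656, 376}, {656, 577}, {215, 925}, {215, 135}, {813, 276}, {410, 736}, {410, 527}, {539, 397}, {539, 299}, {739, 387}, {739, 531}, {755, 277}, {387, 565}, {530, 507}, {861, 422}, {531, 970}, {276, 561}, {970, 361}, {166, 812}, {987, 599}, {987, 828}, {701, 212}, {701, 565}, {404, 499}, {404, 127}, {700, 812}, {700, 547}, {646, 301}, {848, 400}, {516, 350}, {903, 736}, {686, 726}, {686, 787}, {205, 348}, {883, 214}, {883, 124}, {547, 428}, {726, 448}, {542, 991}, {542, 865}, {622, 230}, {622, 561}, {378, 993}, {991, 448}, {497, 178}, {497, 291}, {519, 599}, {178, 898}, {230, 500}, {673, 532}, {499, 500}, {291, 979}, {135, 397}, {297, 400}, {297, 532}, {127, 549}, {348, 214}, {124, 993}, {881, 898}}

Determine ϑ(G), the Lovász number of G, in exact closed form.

113*cos(pi/113)/(cos(pi/113) + 1)

Vertex 387 has 2 neighbors: 739, 565.
Vertex 530 has 2 neighbors: 567, 507.
N(166) = {116, 812}, |N(166)| = 2.
Vertex 526 has 2 neighbors: 663, 838.
Every vertex has degree 2 (N=113); this is C_{113}, the 113-cycle.
Distinct eigenvalues (to 3 d.p.): [2.0, 1.997, 1.988, 1.972, 1.951, 1.923, 1.89, 1.85, 1.805, 1.755, 1.699, 1.637, 1.571, 1.5, 1.424, 1.344, 1.259, 1.171, 1.079, 0.984, 0.886, 0.785, 0.681, 0.576, 0.468, 0.359, 0.25, 0.139, 0.028, -0.083, -0.194, -0.305, -0.414, -0.522, -0.629, -0.733, -0.835, -0.935, -1.032, -1.126, -1.216, -1.302, -1.384, -1.462, -1.536, -1.605, -1.669, -1.727, -1.781, -1.829, -1.871, -1.907, -1.938, -1.962, -1.981, -1.993, -1.999].
Lovász (edge-transitive): ϑ = −113·(-2*cos(pi/113))/((2)−(-2*cos(pi/113))) = 113*cos(pi/113)/(cos(pi/113) + 1).
= 56.48908089… (decimal).
Lovász sandwich 56 ≤ 113*cos(pi/113)/(cos(pi/113) + 1) ≤ 57: both strict.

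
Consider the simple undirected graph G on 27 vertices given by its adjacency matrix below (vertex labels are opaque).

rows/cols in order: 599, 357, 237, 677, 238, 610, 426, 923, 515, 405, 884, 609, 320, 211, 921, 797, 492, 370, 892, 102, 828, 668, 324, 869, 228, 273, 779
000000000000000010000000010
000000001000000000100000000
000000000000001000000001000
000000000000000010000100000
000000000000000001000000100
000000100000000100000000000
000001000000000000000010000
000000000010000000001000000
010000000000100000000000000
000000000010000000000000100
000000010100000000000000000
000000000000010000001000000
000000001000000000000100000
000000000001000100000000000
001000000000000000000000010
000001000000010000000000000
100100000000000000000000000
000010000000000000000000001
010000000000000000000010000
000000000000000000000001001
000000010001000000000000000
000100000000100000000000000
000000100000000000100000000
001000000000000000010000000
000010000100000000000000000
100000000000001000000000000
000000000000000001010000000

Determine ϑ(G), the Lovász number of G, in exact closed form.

Vertex 320 has 2 neighbors: 515, 668.
deg(238) = 2; N(238) = {370, 228}.
deg(273) = 2; N(273) = {599, 921}.
deg(610) = 2; N(610) = {426, 797}.
Regular of degree 2 on 27 vertices: the odd cycle C_{27}.
spec(A) ≈ [2.0, 1.94609, 1.787265, 1.532089, 1.194317, 0.79216, 0.347296, -0.11629, -0.573606, -1.0, -1.372483, -1.670976, -1.879385, -1.986477] (distinct, 6 d.p.).
λ_max=2, λ_min=-2*cos(pi/27); ϑ = −27·λ_min/(λ_max−λ_min) = 27*cos(pi/27)/(cos(pi/27) + 1).
≈ 13.45420 (to 5 d.p.).
Lovász sandwich 13 ≤ 27*cos(pi/27)/(cos(pi/27) + 1) ≤ 14: both strict.

27*cos(pi/27)/(cos(pi/27) + 1)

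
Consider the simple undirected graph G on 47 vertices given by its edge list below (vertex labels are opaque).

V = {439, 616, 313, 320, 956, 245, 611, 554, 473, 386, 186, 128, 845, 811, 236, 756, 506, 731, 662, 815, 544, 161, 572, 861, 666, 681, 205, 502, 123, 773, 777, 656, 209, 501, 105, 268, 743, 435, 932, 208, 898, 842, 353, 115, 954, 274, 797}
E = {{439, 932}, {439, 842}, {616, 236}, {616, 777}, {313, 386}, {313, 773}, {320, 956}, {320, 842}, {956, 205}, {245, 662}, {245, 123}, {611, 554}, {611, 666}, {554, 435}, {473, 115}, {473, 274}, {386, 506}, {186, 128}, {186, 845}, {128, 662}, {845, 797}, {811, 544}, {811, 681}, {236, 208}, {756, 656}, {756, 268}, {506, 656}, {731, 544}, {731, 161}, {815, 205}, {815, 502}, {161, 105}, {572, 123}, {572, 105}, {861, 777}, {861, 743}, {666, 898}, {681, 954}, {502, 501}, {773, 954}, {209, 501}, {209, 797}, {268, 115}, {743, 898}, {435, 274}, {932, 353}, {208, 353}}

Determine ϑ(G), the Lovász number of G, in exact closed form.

47*cos(pi/47)/(cos(pi/47) + 1)

deg(815) = 2; N(815) = {205, 502}.
deg(956) = 2; N(956) = {320, 205}.
N(932) = {439, 353}, |N(932)| = 2.
N(268) = {756, 115}, |N(268)| = 2.
47-vertex 2-regular graph: the odd cycle C_{47}.
spec(A) ≈ [2.0, 1.982155, 1.928938, 1.8413, 1.720803, 1.569599, 1.390385, 1.186359, 0.961164, 0.718816, 0.46364, 0.200191, -0.06683, -0.332659, -0.592551, -0.84187, -1.076165, -1.291256, -1.483304, -1.648883, -1.785038, -1.889338, -1.959923, -1.995534] (distinct, 6 d.p.).
Lovász (edge-transitive): ϑ = −47·(-2*cos(pi/47))/((2)−(-2*cos(pi/47))) = 47*cos(pi/47)/(cos(pi/47) + 1).
= 23.4737… (decimal).
Check 23 ≤ 47*cos(pi/47)/(cos(pi/47) + 1) ≤ 24: both strict.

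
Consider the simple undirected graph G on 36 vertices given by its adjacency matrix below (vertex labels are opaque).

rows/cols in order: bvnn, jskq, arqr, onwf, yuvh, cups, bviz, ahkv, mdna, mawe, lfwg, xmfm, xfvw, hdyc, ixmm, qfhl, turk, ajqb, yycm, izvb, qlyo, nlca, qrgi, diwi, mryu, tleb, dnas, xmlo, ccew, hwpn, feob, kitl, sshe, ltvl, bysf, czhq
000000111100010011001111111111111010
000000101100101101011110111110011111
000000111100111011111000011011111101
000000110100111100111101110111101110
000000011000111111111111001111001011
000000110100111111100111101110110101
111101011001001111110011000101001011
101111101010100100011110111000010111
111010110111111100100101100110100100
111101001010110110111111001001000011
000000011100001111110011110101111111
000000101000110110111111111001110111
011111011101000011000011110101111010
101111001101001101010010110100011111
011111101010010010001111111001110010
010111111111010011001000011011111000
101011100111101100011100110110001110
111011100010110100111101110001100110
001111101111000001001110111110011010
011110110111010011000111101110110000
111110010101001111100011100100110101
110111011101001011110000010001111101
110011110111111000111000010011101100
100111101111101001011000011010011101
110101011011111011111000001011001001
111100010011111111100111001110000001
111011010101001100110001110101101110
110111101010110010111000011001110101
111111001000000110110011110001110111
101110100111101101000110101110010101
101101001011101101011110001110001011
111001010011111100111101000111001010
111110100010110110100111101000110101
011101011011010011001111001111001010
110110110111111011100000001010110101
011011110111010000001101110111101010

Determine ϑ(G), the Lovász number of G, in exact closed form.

8

N(nlca) = {bvnn, jskq, onwf, yuvh, cups, ahkv, mdna, mawe, xmfm, ixmm, turk, ajqb, yycm, izvb, tleb, hwpn, feob, kitl, sshe, ltvl, czhq}, |N(nlca)| = 21.
deg(qlyo) = 21; N(qlyo) = {bvnn, jskq, arqr, onwf, yuvh, ahkv, mawe, xmfm, ixmm, qfhl, turk, ajqb, yycm, qrgi, diwi, mryu, xmlo, feob, kitl, ltvl, czhq}.
N(ltvl) = {jskq, arqr, onwf, cups, ahkv, mdna, lfwg, xmfm, hdyc, turk, ajqb, qlyo, nlca, qrgi, diwi, dnas, xmlo, ccew, hwpn, sshe, bysf}, |N(ltvl)| = 21.
Vertex yuvh has 21 neighbors: ahkv, mdna, xfvw, hdyc, ixmm, qfhl, turk, ajqb, yycm, izvb, qlyo, nlca, qrgi, diwi, dnas, xmlo, ccew, hwpn, sshe, bysf, czhq.
G on 36 vertices is 21-regular; Kneser K(9,2) on C(9,2)=36 vertices.
The 3 distinct eigenvalues: [21.0, 1.0, -6.0].
Lovász (edge-transitive): ϑ = −36·(-6)/((21)−(-6)) = 8.
= 8.00000… (decimal).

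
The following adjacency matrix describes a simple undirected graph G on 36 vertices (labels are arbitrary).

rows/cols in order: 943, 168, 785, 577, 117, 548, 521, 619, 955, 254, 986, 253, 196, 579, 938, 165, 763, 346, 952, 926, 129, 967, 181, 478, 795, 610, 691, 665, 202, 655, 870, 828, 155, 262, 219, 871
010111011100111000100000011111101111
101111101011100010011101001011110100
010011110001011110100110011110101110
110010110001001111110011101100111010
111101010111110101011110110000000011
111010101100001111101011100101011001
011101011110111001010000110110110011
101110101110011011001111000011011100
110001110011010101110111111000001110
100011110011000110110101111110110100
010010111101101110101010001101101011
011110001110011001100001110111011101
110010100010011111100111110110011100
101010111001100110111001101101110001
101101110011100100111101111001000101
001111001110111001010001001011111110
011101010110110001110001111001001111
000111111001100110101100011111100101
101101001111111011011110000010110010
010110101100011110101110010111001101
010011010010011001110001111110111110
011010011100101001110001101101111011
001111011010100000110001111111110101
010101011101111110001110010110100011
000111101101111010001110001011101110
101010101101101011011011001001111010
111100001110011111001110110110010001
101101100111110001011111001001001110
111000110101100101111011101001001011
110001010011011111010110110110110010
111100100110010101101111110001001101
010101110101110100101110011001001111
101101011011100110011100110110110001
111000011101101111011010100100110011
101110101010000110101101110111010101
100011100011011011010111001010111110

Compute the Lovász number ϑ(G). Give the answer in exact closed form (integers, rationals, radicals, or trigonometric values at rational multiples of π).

deg(955) = 21; N(955) = {943, 168, 548, 521, 619, 986, 253, 579, 165, 346, 952, 926, 967, 181, 478, 795, 610, 691, 155, 262, 219}.
Vertex 346 has 21 neighbors: 577, 117, 548, 521, 619, 955, 253, 196, 165, 763, 952, 129, 967, 610, 691, 665, 202, 655, 870, 262, 871.
Vertex 619 has 21 neighbors: 943, 785, 577, 117, 521, 955, 254, 986, 579, 938, 763, 346, 129, 967, 181, 478, 202, 655, 828, 155, 262.
Vertex 521 has 21 neighbors: 168, 785, 577, 548, 619, 955, 254, 986, 196, 579, 938, 346, 926, 795, 610, 665, 202, 870, 828, 219, 871.
Every vertex has degree 21 (N=36); this is K(9,2), the Kneser graph.
spec(A) ≈ [21.0, 1.0, -6.0] (distinct, 6 d.p.).
With N=36: ϑ(G) = 36·(-1*(-6))/(21−(-6)) = 8.
Numerically 8.000000.

8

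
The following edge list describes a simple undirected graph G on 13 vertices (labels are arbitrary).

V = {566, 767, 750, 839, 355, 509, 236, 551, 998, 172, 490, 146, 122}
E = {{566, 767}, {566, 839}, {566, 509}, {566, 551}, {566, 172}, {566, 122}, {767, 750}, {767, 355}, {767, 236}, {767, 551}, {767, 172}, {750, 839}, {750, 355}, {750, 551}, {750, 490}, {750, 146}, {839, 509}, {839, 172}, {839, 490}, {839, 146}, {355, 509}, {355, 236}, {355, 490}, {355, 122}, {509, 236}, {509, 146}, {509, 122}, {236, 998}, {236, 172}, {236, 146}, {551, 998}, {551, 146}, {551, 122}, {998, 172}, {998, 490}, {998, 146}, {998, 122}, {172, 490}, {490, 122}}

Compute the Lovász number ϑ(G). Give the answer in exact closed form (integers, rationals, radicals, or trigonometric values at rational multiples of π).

deg(509) = 6; N(509) = {566, 839, 355, 236, 146, 122}.
deg(750) = 6; N(750) = {767, 839, 355, 551, 490, 146}.
deg(146) = 6; N(146) = {750, 839, 509, 236, 551, 998}.
N(236) = {767, 355, 509, 998, 172, 146}, |N(236)| = 6.
6-regular, N=13; Paley(13): SR with (k,λ,μ)=(6,2,3).
A has 3 distinct eigenvalues ≈ [6.0, 1.302776, -2.302776].
With N=13: ϑ(G) = 13·(-(-sqrt(13)/2 - 1/2))/(6−(-sqrt(13)/2 - 1/2)) = sqrt(13).
Numerically 3.60555128.

sqrt(13)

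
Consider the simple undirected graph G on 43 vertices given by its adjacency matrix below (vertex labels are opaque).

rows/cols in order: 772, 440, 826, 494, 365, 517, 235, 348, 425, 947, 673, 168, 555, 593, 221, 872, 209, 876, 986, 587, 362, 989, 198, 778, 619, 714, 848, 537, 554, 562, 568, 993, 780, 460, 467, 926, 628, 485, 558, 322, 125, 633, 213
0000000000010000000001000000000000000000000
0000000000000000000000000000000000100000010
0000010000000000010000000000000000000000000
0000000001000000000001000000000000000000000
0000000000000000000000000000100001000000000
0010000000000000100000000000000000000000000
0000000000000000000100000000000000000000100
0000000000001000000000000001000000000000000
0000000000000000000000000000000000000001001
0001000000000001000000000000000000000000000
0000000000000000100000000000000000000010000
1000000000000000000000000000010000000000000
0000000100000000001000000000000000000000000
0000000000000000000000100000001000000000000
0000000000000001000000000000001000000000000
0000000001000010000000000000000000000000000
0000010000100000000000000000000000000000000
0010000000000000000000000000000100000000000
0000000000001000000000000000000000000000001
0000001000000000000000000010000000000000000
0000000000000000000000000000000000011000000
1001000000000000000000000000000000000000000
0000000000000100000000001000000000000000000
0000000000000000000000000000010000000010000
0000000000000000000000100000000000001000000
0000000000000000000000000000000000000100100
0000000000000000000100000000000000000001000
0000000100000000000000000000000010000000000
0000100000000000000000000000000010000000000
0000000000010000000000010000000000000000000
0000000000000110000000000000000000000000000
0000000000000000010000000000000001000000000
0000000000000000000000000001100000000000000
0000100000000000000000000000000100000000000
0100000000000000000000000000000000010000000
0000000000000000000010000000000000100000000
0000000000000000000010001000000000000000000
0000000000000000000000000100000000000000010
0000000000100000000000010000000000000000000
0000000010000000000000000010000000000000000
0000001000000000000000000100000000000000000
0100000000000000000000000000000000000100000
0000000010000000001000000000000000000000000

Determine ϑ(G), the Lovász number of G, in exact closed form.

Vertex 425 has 2 neighbors: 322, 213.
Vertex 365 has 2 neighbors: 554, 460.
deg(362) = 2; N(362) = {926, 628}.
Vertex 780 has 2 neighbors: 537, 554.
2-regular, N=43; connected 2-regular on 43 ⇒ C_{43}.
Distinct eigenvalues (to 3 d.p.): [2.0, 1.979, 1.915, 1.811, 1.668, 1.49, 1.279, 1.042, 0.782, 0.506, 0.219, -0.073, -0.363, -0.646, -0.914, -1.164, -1.388, -1.583, -1.744, -1.868, -1.952, -1.995].
−43·(-2*cos(pi/43)) / ((2)−(-2*cos(pi/43))) = 43*cos(pi/43)/(cos(pi/43) + 1) = ϑ(G).
= 21.4712837… (decimal).
21 ≤ 43*cos(pi/43)/(cos(pi/43) + 1) ≤ 22: both strict.

43*cos(pi/43)/(cos(pi/43) + 1)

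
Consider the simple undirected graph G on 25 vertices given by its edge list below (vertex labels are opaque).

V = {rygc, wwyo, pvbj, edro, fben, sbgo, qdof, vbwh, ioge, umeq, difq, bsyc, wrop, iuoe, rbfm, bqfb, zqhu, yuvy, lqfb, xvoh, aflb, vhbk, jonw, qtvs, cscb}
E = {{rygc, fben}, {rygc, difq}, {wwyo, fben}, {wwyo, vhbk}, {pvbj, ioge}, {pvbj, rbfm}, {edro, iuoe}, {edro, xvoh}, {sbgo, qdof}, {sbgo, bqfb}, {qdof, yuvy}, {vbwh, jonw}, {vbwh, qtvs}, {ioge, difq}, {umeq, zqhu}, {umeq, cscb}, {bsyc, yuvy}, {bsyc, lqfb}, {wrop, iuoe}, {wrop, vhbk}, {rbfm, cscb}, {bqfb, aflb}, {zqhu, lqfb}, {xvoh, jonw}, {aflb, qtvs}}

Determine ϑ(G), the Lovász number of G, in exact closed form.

deg(fben) = 2; N(fben) = {rygc, wwyo}.
N(aflb) = {bqfb, qtvs}, |N(aflb)| = 2.
Vertex yuvy has 2 neighbors: qdof, bsyc.
Vertex bqfb has 2 neighbors: sbgo, aflb.
deg(v) = 2 for all v (|V|=25); a single 25-cycle (edge-transitive).
Distinct eigenvalues (to 4 d.p.): [2.0, 1.9372, 1.7526, 1.4579, 1.0717, 0.618, 0.1256, -0.3748, -0.8516, -1.2748, -1.618, -1.8596, -1.9842].
λ_max=2, λ_min=-2*cos(pi/25); ϑ = −25·λ_min/(λ_max−λ_min) = 25*cos(pi/25)/(cos(pi/25) + 1).
Numerically 12.450522.
Sandwich: α(G)=12 ≤ ϑ(G)=25*cos(pi/25)/(cos(pi/25) + 1) ≤ χ(Ḡ)=13 (both strict).

25*cos(pi/25)/(cos(pi/25) + 1)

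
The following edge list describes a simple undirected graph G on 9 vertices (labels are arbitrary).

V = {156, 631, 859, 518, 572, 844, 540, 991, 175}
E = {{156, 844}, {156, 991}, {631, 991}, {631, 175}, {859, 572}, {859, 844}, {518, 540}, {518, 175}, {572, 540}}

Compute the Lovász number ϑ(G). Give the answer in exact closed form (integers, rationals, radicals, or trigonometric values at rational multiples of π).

9*cos(pi/9)/(cos(pi/9) + 1)

Vertex 175 has 2 neighbors: 631, 518.
deg(991) = 2; N(991) = {156, 631}.
deg(572) = 2; N(572) = {859, 540}.
deg(844) = 2; N(844) = {156, 859}.
Every vertex has degree 2 (N=9); connected 2-regular on 9 ⇒ C_{9}.
spec(A) ≈ [2.0, 1.5321, 0.3473, -1.0, -1.8794] (distinct, 4 d.p.).
−9·(-2*cos(pi/9)) / ((2)−(-2*cos(pi/9))) = 9*cos(pi/9)/(cos(pi/9) + 1) = ϑ(G).
= 4.3600896… (decimal).
4 ≤ 9*cos(pi/9)/(cos(pi/9) + 1) ≤ 5: both strict.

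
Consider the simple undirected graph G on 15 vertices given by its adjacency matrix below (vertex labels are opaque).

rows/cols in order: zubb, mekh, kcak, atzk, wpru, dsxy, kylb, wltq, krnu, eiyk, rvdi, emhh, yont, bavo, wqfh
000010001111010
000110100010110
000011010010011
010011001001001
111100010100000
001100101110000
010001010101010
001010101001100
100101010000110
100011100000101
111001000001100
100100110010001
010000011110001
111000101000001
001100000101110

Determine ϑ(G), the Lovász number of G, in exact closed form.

5

deg(wltq) = 6; N(wltq) = {kcak, wpru, kylb, krnu, emhh, yont}.
Vertex zubb has 6 neighbors: wpru, krnu, eiyk, rvdi, emhh, bavo.
N(mekh) = {atzk, wpru, kylb, rvdi, yont, bavo}, |N(mekh)| = 6.
Vertex bavo has 6 neighbors: zubb, mekh, kcak, kylb, krnu, wqfh.
15-vertex 6-regular graph: Kneser K(6,2) on C(6,2)=15 vertices.
A has 3 distinct eigenvalues ≈ [6.0, 1.0, -3.0].
With N=15: ϑ(G) = 15·(-1*(-3))/(6−(-3)) = 5.
ϑ(G) ≈ 5.0000.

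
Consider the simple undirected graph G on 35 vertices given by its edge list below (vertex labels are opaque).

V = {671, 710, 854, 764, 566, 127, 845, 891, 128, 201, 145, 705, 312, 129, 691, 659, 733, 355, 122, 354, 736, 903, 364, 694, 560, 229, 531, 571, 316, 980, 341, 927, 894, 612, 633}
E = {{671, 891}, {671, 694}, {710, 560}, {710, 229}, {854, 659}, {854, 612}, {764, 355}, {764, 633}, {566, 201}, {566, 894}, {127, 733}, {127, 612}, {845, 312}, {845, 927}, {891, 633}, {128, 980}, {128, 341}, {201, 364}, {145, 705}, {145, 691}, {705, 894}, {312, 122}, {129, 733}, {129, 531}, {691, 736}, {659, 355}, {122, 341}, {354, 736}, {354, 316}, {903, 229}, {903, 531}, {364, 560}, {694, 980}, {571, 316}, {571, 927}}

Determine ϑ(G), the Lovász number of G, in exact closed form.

Vertex 128 has 2 neighbors: 980, 341.
Vertex 201 has 2 neighbors: 566, 364.
deg(694) = 2; N(694) = {671, 980}.
N(633) = {764, 891}, |N(633)| = 2.
deg(v) = 2 for all v (|V|=35); this is C_{35}, the 35-cycle.
Distinct eigenvalues (to 4 d.p.): [2.0, 1.9679, 1.8725, 1.7169, 1.5061, 1.247, 0.9477, 0.618, 0.2685, -0.0897, -0.445, -0.7861, -1.1018, -1.3821, -1.618, -1.8019, -1.9279, -1.9919].
Lovász (edge-transitive): ϑ = −35·(-2*cos(pi/35))/((2)−(-2*cos(pi/35))) = 35*cos(pi/35)/(cos(pi/35) + 1).
ϑ(G) ≈ 17.4647040.
Sandwich: α(G)=17 ≤ ϑ(G)=35*cos(pi/35)/(cos(pi/35) + 1) ≤ χ(Ḡ)=18 (both strict).

35*cos(pi/35)/(cos(pi/35) + 1)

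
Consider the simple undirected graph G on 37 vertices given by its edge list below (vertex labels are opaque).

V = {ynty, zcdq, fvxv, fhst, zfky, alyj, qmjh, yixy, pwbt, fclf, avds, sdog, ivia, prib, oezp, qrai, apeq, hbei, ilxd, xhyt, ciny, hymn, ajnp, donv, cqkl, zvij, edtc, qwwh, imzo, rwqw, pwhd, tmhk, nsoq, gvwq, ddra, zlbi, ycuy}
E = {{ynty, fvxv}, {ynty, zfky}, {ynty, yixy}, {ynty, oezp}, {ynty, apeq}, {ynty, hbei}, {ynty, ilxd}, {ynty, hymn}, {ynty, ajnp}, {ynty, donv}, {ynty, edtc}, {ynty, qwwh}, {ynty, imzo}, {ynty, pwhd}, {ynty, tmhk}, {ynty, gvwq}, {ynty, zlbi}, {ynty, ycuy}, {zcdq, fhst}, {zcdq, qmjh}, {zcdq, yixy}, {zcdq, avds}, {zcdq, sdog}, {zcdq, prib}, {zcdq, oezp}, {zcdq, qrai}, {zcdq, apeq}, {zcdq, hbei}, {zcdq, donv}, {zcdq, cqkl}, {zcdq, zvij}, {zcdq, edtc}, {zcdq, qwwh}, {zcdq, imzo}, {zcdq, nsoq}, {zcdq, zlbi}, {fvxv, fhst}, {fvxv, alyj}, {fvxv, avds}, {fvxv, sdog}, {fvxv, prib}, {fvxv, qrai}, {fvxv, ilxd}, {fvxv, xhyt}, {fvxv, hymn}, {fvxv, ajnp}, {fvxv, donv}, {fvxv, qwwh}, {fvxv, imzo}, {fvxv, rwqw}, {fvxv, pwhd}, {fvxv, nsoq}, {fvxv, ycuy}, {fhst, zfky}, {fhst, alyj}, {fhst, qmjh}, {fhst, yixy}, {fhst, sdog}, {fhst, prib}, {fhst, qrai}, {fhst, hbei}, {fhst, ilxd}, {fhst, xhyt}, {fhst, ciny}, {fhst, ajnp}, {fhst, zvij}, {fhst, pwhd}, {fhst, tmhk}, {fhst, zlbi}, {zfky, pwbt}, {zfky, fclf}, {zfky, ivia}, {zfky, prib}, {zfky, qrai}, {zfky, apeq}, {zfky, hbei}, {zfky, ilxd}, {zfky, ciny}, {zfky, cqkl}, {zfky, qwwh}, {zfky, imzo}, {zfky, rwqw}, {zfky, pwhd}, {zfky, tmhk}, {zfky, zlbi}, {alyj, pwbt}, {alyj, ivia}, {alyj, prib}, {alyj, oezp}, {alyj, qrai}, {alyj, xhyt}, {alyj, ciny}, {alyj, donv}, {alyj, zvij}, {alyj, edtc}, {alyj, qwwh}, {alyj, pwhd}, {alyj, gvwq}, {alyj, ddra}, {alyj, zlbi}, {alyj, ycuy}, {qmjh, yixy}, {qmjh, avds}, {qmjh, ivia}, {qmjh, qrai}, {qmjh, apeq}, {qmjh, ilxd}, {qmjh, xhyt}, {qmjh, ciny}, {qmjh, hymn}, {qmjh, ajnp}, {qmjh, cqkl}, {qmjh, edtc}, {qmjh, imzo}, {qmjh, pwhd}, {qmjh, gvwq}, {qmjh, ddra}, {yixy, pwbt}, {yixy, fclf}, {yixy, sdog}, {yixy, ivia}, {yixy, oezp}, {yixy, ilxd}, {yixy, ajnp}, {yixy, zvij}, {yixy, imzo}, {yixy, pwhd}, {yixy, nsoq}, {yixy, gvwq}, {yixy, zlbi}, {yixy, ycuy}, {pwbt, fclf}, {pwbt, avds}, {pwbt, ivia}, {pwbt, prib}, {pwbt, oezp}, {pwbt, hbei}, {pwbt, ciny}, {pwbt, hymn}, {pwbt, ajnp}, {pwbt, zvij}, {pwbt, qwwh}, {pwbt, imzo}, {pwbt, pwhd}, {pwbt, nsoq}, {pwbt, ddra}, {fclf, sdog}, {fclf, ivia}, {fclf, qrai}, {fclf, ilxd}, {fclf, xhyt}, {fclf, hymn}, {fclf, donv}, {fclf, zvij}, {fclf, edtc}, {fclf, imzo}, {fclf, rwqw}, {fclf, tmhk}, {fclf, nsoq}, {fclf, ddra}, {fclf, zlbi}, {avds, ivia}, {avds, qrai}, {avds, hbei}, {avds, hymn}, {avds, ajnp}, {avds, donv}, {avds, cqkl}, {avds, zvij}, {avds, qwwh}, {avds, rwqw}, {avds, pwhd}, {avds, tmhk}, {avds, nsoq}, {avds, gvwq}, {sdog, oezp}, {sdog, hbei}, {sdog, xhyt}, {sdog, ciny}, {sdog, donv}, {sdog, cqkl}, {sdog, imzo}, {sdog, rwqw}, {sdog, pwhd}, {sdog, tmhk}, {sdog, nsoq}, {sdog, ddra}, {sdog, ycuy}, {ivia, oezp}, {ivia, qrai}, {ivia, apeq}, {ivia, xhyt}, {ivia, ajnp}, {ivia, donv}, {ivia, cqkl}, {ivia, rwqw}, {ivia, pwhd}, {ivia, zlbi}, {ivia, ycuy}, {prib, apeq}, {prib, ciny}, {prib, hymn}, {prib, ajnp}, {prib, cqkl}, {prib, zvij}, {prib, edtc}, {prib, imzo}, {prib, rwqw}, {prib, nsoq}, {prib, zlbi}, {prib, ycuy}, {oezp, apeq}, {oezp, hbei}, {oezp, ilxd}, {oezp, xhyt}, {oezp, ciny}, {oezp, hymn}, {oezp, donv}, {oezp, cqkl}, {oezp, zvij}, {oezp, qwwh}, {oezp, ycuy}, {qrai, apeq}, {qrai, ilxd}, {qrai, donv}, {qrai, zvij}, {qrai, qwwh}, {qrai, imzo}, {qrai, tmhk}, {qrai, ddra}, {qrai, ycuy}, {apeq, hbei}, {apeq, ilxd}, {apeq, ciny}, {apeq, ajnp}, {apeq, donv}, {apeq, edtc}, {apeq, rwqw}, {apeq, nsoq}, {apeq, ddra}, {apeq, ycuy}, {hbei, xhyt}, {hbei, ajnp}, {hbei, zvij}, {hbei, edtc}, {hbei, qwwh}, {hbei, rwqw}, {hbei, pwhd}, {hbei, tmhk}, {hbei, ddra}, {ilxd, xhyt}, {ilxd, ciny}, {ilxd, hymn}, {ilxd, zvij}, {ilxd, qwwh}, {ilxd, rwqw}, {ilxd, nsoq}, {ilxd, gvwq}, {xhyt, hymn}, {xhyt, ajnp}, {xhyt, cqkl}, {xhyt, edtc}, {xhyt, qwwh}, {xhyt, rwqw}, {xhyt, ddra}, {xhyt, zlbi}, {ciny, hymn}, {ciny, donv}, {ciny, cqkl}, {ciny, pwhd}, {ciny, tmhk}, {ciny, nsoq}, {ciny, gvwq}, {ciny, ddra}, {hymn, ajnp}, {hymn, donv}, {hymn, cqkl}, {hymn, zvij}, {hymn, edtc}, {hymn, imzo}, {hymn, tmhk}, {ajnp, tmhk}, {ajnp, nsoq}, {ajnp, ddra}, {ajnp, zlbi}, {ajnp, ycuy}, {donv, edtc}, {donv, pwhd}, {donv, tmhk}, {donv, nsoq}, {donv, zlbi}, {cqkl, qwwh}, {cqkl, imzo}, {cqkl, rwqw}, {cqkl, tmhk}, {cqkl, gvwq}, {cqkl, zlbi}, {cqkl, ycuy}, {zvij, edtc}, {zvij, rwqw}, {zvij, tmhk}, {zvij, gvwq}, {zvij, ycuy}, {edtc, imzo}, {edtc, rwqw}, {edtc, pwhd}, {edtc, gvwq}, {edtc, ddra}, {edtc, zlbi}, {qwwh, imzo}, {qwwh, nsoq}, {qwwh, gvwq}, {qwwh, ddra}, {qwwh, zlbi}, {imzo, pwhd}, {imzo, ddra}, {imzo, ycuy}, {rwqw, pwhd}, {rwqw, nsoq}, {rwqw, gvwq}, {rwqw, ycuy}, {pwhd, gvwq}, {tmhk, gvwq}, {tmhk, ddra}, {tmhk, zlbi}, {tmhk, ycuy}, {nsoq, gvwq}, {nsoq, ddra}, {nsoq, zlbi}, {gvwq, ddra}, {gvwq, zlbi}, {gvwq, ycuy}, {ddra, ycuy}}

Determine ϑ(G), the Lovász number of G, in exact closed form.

sqrt(37)

deg(zlbi) = 18; N(zlbi) = {ynty, zcdq, fhst, zfky, alyj, yixy, fclf, ivia, prib, xhyt, ajnp, donv, cqkl, edtc, qwwh, tmhk, nsoq, gvwq}.
Vertex apeq has 18 neighbors: ynty, zcdq, zfky, qmjh, ivia, prib, oezp, qrai, hbei, ilxd, ciny, ajnp, donv, edtc, rwqw, nsoq, ddra, ycuy.
deg(rwqw) = 18; N(rwqw) = {fvxv, zfky, fclf, avds, sdog, ivia, prib, apeq, hbei, ilxd, xhyt, cqkl, zvij, edtc, pwhd, nsoq, gvwq, ycuy}.
N(ivia) = {zfky, alyj, qmjh, yixy, pwbt, fclf, avds, oezp, qrai, apeq, xhyt, ajnp, donv, cqkl, rwqw, pwhd, zlbi, ycuy}, |N(ivia)| = 18.
deg(v) = 18 for all v (|V|=37); strongly regular (37,18,8,9).
A has 3 distinct eigenvalues ≈ [18.0, 2.54138, -3.54138].
Lovász: ϑ = −37(-sqrt(37)/2 - 1/2)/(18+-(-sqrt(37)/2 - 1/2)) = sqrt(37).
≈ 6.08276253 (to 8 d.p.).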